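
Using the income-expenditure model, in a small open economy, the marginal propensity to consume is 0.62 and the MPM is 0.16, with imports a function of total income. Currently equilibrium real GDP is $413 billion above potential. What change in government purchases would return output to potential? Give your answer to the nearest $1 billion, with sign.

Spending multiplier = 1/(1 − c + m) = 1/(1 − 0.62 + 0.16) = 1/0.54 ≈ 1.852.
Need ΔY = −$413 billion, so ΔG = ΔY/k = (−$413 billion) × 0.54 ≈ −$223 billion.
The government should cut government purchases by $223 billion.

−$223 billion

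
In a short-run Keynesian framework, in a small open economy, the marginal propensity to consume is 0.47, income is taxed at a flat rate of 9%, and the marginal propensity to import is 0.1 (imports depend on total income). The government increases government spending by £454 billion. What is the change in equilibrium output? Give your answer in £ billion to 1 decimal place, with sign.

Spending multiplier = 1/(1 − c(1−t) + m) = 1/(1 − 0.47×0.91 + 0.1) = 1/0.6723 ≈ 1.487.
ΔY = k × ΔG = (+£454 billion) / 0.6723 ≈ +£675.3 billion.

+£675.3 billion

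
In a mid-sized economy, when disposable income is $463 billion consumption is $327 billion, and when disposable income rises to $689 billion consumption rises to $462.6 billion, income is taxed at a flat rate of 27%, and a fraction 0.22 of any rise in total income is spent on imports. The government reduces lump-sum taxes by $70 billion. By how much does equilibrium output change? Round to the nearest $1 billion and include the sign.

MPC = ΔC/ΔYd = (462.6 − 327)/(689 − 463) = 135.6/226 = 0.6.
A lump-sum tax change of −$70 billion shifts disposable income by +$70 billion; first-round consumption changes by −c × ΔT = −0.6 × (−$70 billion) = +$42 billion.
Expenditure multiplier = 1/(1 − c(1−t) + m) = 1/(1 − 0.6×0.73 + 0.22) = 1/0.782 ≈ 1.279.
The tax multiplier is −c × k ≈ −0.767, so ΔY = k × (−c·ΔT) = (+$42 billion) / 0.782 ≈ +$54 billion.

+$54 billion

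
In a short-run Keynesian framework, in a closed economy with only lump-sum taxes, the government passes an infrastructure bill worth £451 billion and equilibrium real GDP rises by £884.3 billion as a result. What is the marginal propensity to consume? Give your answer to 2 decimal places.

Implied spending multiplier k = ΔY/ΔG = 884.3/451 ≈ 1.9608.
Since k = 1/(1 − MPC), MPC = 1 − 1/k = 1 − ΔG/ΔY = 1 − 451/884.3 ≈ 0.49.

0.49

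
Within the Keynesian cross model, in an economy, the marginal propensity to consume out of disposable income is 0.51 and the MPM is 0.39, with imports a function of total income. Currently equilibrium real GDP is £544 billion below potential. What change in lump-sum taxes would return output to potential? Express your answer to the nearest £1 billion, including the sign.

−£939 billion

Spending multiplier = 1/(1 − c + m) = 1/(1 − 0.51 + 0.39) = 1/0.88 ≈ 1.136.
Tax multiplier = −c·k = −0.51/0.88 ≈ −0.58. Need ΔY = +£544 billion, so ΔT = ΔY/(−c·k) = −(+£544 billion) × 0.88 / 0.51 ≈ −£939 billion.
The government should cut lump-sum taxes by £939 billion.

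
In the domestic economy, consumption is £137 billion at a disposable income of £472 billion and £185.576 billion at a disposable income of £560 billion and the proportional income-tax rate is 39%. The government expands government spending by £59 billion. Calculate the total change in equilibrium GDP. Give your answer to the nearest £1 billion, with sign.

+£89 billion

MPC = ΔC/ΔYd = (185.576 − 137)/(560 − 472) = 48.576/88 = 0.552.
Expenditure multiplier = 1/(1 − c(1−t)) = 1/(1 − 0.552×0.61) = 1/0.66328 ≈ 1.508.
ΔY = k × ΔG = (+£59 billion) / 0.66328 ≈ +£89 billion.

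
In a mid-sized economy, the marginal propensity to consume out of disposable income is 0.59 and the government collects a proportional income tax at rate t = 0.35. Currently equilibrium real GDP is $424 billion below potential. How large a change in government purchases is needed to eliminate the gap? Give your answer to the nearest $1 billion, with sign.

Spending multiplier = 1/(1 − c(1−t)) = 1/(1 − 0.59×0.65) = 1/0.6165 ≈ 1.622.
Need ΔY = +$424 billion, so ΔG = ΔY/k = (+$424 billion) × 0.6165 ≈ +$261 billion.
The government should increase government purchases by $261 billion.

+$261 billion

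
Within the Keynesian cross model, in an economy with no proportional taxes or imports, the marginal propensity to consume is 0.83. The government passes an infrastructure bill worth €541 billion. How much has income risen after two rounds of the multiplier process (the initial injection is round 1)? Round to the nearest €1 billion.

Round 1 adds ΔG = €541 billion; each later round is MPC = 0.83 times the previous.
After 2 rounds: 541 + 449.03 = ΔG·(1 − c^2)/(1 − c) = 541 × (1 − 0.6889)/0.17 ≈ €990 billion.

€990 billion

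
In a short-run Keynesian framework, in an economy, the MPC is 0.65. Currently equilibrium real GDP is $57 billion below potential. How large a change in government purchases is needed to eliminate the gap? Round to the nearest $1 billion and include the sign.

+$20 billion

Spending multiplier = 1/(1 − MPC) = 1/(1 − 0.65) = 1/0.35 ≈ 2.857.
Need ΔY = +$57 billion, so ΔG = ΔY/k = (+$57 billion) × 0.35 ≈ +$20 billion.
The government should increase government purchases by $20 billion.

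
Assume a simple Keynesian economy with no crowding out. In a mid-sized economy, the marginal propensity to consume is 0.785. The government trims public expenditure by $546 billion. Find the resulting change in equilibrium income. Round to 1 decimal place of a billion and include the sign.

−$2,539.5 billion

Government-spending multiplier = 1/(1 − MPC) = 1/(1 − 0.785) = 1/0.215 ≈ 4.651.
ΔY = k × ΔG = (−$546 billion) / 0.215 ≈ −$2,539.5 billion.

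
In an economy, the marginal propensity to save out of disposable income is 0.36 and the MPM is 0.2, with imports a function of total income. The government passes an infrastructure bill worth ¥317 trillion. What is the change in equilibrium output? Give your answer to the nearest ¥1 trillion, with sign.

MPC = 1 − MPS = 1 − 0.36 = 0.64.
Government-spending multiplier = 1/(1 − c + m) = 1/(1 − 0.64 + 0.2) = 1/0.56 ≈ 1.786.
ΔY = k × ΔG = (+¥317 trillion) / 0.56 ≈ +¥566 trillion.

+¥566 trillion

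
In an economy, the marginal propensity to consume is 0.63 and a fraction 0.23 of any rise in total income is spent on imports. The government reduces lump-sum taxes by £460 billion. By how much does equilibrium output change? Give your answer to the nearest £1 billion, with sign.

A lump-sum tax change of −£460 billion shifts disposable income by +£460 billion; first-round consumption changes by −c × ΔT = −0.63 × (−£460 billion) = +£289.8 billion.
Expenditure multiplier = 1/(1 − c + m) = 1/(1 − 0.63 + 0.23) = 1/0.6 ≈ 1.667.
The tax multiplier is −c × k = −1.05, so ΔY = k × (−c·ΔT) = (+£289.8 billion) / 0.6 = +£483 billion.

+£483 billion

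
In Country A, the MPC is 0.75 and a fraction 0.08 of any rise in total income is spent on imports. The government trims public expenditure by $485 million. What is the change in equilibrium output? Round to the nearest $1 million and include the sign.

Spending multiplier = 1/(1 − c + m) = 1/(1 − 0.75 + 0.08) = 1/0.33 ≈ 3.03.
ΔY = k × ΔG = (−$485 million) / 0.33 ≈ −$1,470 million.

−$1,470 million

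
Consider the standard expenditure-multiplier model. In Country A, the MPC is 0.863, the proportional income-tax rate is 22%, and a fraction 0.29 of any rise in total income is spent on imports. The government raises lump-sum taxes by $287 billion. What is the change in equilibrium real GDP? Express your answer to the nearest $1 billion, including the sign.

A lump-sum tax change of +$287 billion shifts disposable income by −$287 billion; first-round consumption changes by −c × ΔT = −0.863 × (+$287 billion) = −$247.681 billion.
Expenditure multiplier = 1/(1 − c(1−t) + m) = 1/(1 − 0.863×0.78 + 0.29) = 1/0.61686 ≈ 1.621.
The tax multiplier is −c × k ≈ −1.399, so ΔY = k × (−c·ΔT) = (−$247.681 billion) / 0.61686 ≈ −$402 billion.

−$402 billion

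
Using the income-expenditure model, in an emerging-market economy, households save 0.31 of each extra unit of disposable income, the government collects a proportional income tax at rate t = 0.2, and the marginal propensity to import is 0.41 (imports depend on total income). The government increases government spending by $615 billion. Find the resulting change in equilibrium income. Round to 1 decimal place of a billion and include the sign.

+$716.8 billion

MPC = 1 − MPS = 1 − 0.31 = 0.69.
Spending multiplier = 1/(1 − c(1−t) + m) = 1/(1 − 0.69×0.8 + 0.41) = 1/0.858 ≈ 1.166.
ΔY = k × ΔG = (+$615 billion) / 0.858 ≈ +$716.8 billion.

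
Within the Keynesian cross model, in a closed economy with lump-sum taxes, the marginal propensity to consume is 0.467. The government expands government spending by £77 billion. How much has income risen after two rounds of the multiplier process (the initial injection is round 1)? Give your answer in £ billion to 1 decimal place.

£113.0 billion

Round 1 adds ΔG = £77 billion; each later round is MPC = 0.467 times the previous.
After 2 rounds: 77 + 35.959 = ΔG·(1 − c^2)/(1 − c) = 77 × (1 − 0.218089)/0.533 ≈ £113 billion.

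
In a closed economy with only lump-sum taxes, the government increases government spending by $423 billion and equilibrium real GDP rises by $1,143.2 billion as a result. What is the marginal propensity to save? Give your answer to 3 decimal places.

Implied spending multiplier k = ΔY/ΔG = 1,143.2/423 ≈ 2.7026.
Since k = 1/(1 − MPC), MPC = 1 − 1/k = 1 − ΔG/ΔY = 1 − 423/1,143.2 ≈ 0.630.
MPS = 1 − MPC = 0.370.

0.370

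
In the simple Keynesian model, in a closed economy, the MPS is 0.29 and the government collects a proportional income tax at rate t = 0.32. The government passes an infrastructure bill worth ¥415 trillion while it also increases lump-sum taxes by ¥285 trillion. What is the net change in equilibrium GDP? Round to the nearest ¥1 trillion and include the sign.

+¥411 trillion

MPC = 1 − MPS = 1 − 0.29 = 0.71.
Expenditure multiplier = 1/(1 − c(1−t)) = 1/(1 − 0.71×0.68) = 1/0.5172 ≈ 1.933.
ΔG contributes k·ΔG = (+¥415 trillion) / 0.5172 ≈ +¥802.4 trillion.
ΔT of +¥285 trillion changes first-round spending by −c·ΔT = −¥202.35 trillion, contributing k·(−c·ΔT) = (−¥202.35 trillion) / 0.5172 ≈ −¥391.2 trillion.
Net ΔY = k(ΔG − c·ΔT) = (+¥212.65 trillion) / 0.5172 ≈ +¥411 trillion.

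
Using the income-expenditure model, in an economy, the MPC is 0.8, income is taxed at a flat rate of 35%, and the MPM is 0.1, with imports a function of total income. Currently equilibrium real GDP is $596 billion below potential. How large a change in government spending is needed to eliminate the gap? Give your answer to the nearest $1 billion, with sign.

+$346 billion

Spending multiplier = 1/(1 − c(1−t) + m) = 1/(1 − 0.8×0.65 + 0.1) = 1/0.58 ≈ 1.724.
Need ΔY = +$596 billion, so ΔG = ΔY/k = (+$596 billion) × 0.58 ≈ +$346 billion.
The government should increase government spending by $346 billion.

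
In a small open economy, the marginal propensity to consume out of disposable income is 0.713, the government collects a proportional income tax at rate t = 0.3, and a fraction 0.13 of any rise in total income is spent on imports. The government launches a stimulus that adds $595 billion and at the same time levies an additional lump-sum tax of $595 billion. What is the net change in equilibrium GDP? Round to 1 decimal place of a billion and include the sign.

Expenditure multiplier = 1/(1 − c(1−t) + m) = 1/(1 − 0.713×0.7 + 0.13) = 1/0.6309 ≈ 1.585.
ΔG contributes k·ΔG = (+$595 billion) / 0.6309 ≈ +$943.1 billion.
ΔT of +$595 billion changes first-round spending by −c·ΔT = −$424.235 billion, contributing k·(−c·ΔT) = (−$424.235 billion) / 0.6309 ≈ −$672.4 billion.
Net ΔY = k(ΔG − c·ΔT) = (+$170.765 billion) / 0.6309 ≈ +$270.7 billion.

+$270.7 billion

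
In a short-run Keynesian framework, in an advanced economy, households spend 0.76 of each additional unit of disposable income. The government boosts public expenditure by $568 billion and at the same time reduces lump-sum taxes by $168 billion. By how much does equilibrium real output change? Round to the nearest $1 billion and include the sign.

+$2,899 billion

Expenditure multiplier = 1/(1 − MPC) = 1/(1 − 0.76) = 1/0.24 ≈ 4.167.
ΔG contributes k·ΔG = (+$568 billion) / 0.24 ≈ +$2,366.7 billion.
ΔT of −$168 billion changes first-round spending by −c·ΔT = +$127.68 billion, contributing k·(−c·ΔT) = (+$127.68 billion) / 0.24 = +$532 billion.
Net ΔY = k(ΔG − c·ΔT) = (+$695.68 billion) / 0.24 ≈ +$2,899 billion.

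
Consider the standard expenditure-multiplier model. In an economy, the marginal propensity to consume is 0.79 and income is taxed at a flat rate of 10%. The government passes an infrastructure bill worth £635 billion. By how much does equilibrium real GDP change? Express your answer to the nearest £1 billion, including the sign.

+£2,197 billion

Spending multiplier = 1/(1 − c(1−t)) = 1/(1 − 0.79×0.9) = 1/0.289 ≈ 3.46.
ΔY = k × ΔG = (+£635 billion) / 0.289 ≈ +£2,197 billion.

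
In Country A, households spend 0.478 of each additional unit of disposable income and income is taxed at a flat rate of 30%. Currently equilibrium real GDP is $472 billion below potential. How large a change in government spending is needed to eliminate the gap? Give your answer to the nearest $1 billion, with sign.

+$314 billion

Spending multiplier = 1/(1 − c(1−t)) = 1/(1 − 0.478×0.7) = 1/0.6654 ≈ 1.503.
Need ΔY = +$472 billion, so ΔG = ΔY/k = (+$472 billion) × 0.6654 ≈ +$314 billion.
The government should increase government spending by $314 billion.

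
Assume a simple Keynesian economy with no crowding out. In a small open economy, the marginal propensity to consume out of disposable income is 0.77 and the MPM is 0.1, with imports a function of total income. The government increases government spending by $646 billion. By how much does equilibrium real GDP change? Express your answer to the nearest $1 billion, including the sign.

Spending multiplier = 1/(1 − c + m) = 1/(1 − 0.77 + 0.1) = 1/0.33 ≈ 3.03.
ΔY = k × ΔG = (+$646 billion) / 0.33 ≈ +$1,958 billion.

+$1,958 billion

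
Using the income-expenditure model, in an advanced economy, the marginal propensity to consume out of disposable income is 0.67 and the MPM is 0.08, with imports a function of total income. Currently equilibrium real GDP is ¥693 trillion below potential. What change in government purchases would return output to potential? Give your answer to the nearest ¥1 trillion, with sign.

+¥284 trillion

Spending multiplier = 1/(1 − c + m) = 1/(1 − 0.67 + 0.08) = 1/0.41 ≈ 2.439.
Need ΔY = +¥693 trillion, so ΔG = ΔY/k = (+¥693 trillion) × 0.41 ≈ +¥284 trillion.
The government should increase government purchases by ¥284 trillion.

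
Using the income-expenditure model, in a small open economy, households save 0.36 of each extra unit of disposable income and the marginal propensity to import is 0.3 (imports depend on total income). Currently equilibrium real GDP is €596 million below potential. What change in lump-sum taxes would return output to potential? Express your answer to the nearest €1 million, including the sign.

MPC = 1 − MPS = 1 − 0.36 = 0.64.
Spending multiplier = 1/(1 − c + m) = 1/(1 − 0.64 + 0.3) = 1/0.66 ≈ 1.515.
Tax multiplier = −c·k = −0.64/0.66 ≈ −0.97. Need ΔY = +€596 million, so ΔT = ΔY/(−c·k) = −(+€596 million) × 0.66 / 0.64 ≈ −€615 million.
The government should cut lump-sum taxes by €615 million.

−€615 million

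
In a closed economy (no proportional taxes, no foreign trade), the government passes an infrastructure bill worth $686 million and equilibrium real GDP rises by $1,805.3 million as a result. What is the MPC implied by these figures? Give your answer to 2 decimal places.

0.62

Implied spending multiplier k = ΔY/ΔG = 1,805.3/686 ≈ 2.6316.
Since k = 1/(1 − MPC), MPC = 1 − 1/k = 1 − ΔG/ΔY = 1 − 686/1,805.3 ≈ 0.62.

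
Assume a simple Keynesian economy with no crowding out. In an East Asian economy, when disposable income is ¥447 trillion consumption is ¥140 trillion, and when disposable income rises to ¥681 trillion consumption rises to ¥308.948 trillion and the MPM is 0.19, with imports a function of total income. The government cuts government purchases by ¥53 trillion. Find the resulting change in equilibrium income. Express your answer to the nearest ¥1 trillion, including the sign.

MPC = ΔC/ΔYd = (308.948 − 140)/(681 − 447) = 168.948/234 = 0.722.
Government-spending multiplier = 1/(1 − c + m) = 1/(1 − 0.722 + 0.19) = 1/0.468 ≈ 2.137.
ΔY = k × ΔG = (−¥53 trillion) / 0.468 ≈ −¥113 trillion.

−¥113 trillion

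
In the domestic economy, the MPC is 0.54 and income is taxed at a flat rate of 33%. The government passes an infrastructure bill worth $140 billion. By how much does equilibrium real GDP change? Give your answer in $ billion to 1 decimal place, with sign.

Government-spending multiplier = 1/(1 − c(1−t)) = 1/(1 − 0.54×0.67) = 1/0.6382 ≈ 1.567.
ΔY = k × ΔG = (+$140 billion) / 0.6382 ≈ +$219.4 billion.

+$219.4 billion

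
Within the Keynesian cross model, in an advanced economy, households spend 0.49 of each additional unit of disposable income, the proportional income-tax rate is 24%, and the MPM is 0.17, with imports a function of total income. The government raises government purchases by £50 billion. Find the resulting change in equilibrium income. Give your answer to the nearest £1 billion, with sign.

+£63 billion

Expenditure multiplier = 1/(1 − c(1−t) + m) = 1/(1 − 0.49×0.76 + 0.17) = 1/0.7976 ≈ 1.254.
ΔY = k × ΔG = (+£50 billion) / 0.7976 ≈ +£63 billion.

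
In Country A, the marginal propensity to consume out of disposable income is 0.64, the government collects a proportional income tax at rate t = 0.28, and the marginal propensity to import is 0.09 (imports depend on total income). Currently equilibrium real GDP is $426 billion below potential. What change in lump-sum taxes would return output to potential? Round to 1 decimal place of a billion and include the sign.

−$418.8 billion

Spending multiplier = 1/(1 − c(1−t) + m) = 1/(1 − 0.64×0.72 + 0.09) = 1/0.6292 ≈ 1.589.
Tax multiplier = −c·k = −0.64/0.6292 ≈ −1.017. Need ΔY = +$426 billion, so ΔT = ΔY/(−c·k) = −(+$426 billion) × 0.6292 / 0.64 ≈ −$418.8 billion.
The government should cut lump-sum taxes by $418.8 billion.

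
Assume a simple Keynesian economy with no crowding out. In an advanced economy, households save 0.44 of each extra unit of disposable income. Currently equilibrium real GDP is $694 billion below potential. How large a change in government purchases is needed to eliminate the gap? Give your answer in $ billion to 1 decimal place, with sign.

+$305.4 billion

MPC = 1 − MPS = 1 − 0.44 = 0.56.
Spending multiplier = 1/(1 − MPC) = 1/(1 − 0.56) = 1/0.44 ≈ 2.273.
Need ΔY = +$694 billion, so ΔG = ΔY/k = (+$694 billion) × 0.44 ≈ +$305.4 billion.
The government should increase government purchases by $305.4 billion.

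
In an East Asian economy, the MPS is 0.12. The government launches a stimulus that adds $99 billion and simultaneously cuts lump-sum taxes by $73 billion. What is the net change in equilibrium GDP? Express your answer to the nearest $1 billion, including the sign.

+$1,360 billion

MPC = 1 − MPS = 1 − 0.12 = 0.88.
Expenditure multiplier = 1/(1 − MPC) = 1/(1 − 0.88) = 1/0.12 ≈ 8.333.
ΔG contributes k·ΔG = (+$99 billion) / 0.12 = +$825 billion.
ΔT of −$73 billion changes first-round spending by −c·ΔT = +$64.24 billion, contributing k·(−c·ΔT) = (+$64.24 billion) / 0.12 ≈ +$535.3 billion.
Net ΔY = k(ΔG − c·ΔT) = (+$163.24 billion) / 0.12 ≈ +$1,360 billion.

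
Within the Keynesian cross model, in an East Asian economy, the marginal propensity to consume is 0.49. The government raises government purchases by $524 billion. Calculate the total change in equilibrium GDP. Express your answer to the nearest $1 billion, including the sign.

+$1,027 billion

Government-spending multiplier = 1/(1 − MPC) = 1/(1 − 0.49) = 1/0.51 ≈ 1.961.
ΔY = k × ΔG = (+$524 billion) / 0.51 ≈ +$1,027 billion.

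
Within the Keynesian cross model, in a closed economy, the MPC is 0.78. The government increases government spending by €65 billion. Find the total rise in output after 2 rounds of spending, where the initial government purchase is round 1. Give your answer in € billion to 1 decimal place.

€115.7 billion

Round 1 adds ΔG = €65 billion; each later round is MPC = 0.78 times the previous.
After 2 rounds: 65 + 50.7 = ΔG·(1 − c^2)/(1 − c) = 65 × (1 − 0.6084)/0.22 = €115.7 billion.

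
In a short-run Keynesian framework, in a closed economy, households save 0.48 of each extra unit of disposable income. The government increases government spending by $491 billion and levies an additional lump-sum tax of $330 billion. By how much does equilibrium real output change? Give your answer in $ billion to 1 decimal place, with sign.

+$665.4 billion

MPC = 1 − MPS = 1 − 0.48 = 0.52.
Expenditure multiplier = 1/(1 − MPC) = 1/(1 − 0.52) = 1/0.48 ≈ 2.083.
ΔG contributes k·ΔG = (+$491 billion) / 0.48 ≈ +$1,022.9 billion.
ΔT of +$330 billion changes first-round spending by −c·ΔT = −$171.6 billion, contributing k·(−c·ΔT) = (−$171.6 billion) / 0.48 = −$357.5 billion.
Net ΔY = k(ΔG − c·ΔT) = (+$319.4 billion) / 0.48 ≈ +$665.4 billion.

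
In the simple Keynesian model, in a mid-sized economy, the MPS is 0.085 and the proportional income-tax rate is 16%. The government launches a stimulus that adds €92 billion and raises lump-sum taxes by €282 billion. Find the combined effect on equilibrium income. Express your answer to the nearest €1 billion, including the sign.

−€718 billion

MPC = 1 − MPS = 1 − 0.085 = 0.915.
Expenditure multiplier = 1/(1 − c(1−t)) = 1/(1 − 0.915×0.84) = 1/0.2314 ≈ 4.322.
ΔG contributes k·ΔG = (+€92 billion) / 0.2314 ≈ +€397.6 billion.
ΔT of +€282 billion changes first-round spending by −c·ΔT = −€258.03 billion, contributing k·(−c·ΔT) = (−€258.03 billion) / 0.2314 ≈ −€1,115.1 billion.
Net ΔY = k(ΔG − c·ΔT) = (−€166.03 billion) / 0.2314 ≈ −€718 billion.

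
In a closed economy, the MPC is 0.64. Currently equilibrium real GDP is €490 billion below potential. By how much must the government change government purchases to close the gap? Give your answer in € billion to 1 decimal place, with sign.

Spending multiplier = 1/(1 − MPC) = 1/(1 − 0.64) = 1/0.36 ≈ 2.778.
Need ΔY = +€490 billion, so ΔG = ΔY/k = (+€490 billion) × 0.36 = +€176.4 billion.
The government should increase government purchases by €176.4 billion.

+€176.4 billion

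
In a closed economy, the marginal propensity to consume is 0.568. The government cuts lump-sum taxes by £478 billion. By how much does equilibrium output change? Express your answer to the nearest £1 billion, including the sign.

+£628 billion

A lump-sum tax change of −£478 billion shifts disposable income by +£478 billion; first-round consumption changes by −c × ΔT = −0.568 × (−£478 billion) = +£271.504 billion.
Expenditure multiplier = 1/(1 − MPC) = 1/(1 − 0.568) = 1/0.432 ≈ 2.315.
The tax multiplier is −c × k ≈ −1.315, so ΔY = k × (−c·ΔT) = (+£271.504 billion) / 0.432 ≈ +£628 billion.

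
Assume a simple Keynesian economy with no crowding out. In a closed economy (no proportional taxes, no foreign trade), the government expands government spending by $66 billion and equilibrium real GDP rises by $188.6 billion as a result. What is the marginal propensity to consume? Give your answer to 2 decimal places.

0.65

Implied spending multiplier k = ΔY/ΔG = 188.6/66 ≈ 2.8576.
Since k = 1/(1 − MPC), MPC = 1 − 1/k = 1 − ΔG/ΔY = 1 − 66/188.6 ≈ 0.65.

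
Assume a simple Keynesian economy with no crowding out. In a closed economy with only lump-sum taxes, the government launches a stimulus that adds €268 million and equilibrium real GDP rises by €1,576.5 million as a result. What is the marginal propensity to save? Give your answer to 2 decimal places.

Implied spending multiplier k = ΔY/ΔG = 1,576.5/268 ≈ 5.8825.
Since k = 1/(1 − MPC), MPC = 1 − 1/k = 1 − ΔG/ΔY = 1 − 268/1,576.5 ≈ 0.83.
MPS = 1 − MPC = 0.17.

0.17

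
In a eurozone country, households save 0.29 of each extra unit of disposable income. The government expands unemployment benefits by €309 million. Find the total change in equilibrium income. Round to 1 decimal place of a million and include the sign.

+€756.5 million

MPC = 1 − MPS = 1 − 0.29 = 0.71.
The transfer change shifts disposable income by +€309 million, so first-round consumption changes by c·ΔTR = 0.71 × (+€309 million) = +€219.39 million.
Expenditure multiplier = 1/(1 − MPC) = 1/(1 − 0.71) = 1/0.29 ≈ 3.448.
The transfer multiplier is c × k ≈ 2.448, so ΔY = k × (c·ΔTR) = (+€219.39 million) / 0.29 ≈ +€756.5 million.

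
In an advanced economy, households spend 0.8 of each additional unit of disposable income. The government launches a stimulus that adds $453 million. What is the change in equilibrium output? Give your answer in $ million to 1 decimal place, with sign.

Spending multiplier = 1/(1 − MPC) = 1/(1 − 0.8) = 1/0.2 = 5.
ΔY = k × ΔG = (+$453 million) / 0.2 = +$2,265 million.

+$2,265.0 million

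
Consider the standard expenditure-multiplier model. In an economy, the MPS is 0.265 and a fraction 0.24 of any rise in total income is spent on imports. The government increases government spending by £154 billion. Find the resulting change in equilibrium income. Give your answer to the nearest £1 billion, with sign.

+£305 billion

MPC = 1 − MPS = 1 − 0.265 = 0.735.
Government-spending multiplier = 1/(1 − c + m) = 1/(1 − 0.735 + 0.24) = 1/0.505 ≈ 1.98.
ΔY = k × ΔG = (+£154 billion) / 0.505 ≈ +£305 billion.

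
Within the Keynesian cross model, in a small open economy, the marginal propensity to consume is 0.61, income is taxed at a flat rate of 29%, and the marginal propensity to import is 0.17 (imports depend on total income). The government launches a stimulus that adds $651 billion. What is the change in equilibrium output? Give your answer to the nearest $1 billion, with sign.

Government-spending multiplier = 1/(1 − c(1−t) + m) = 1/(1 − 0.61×0.71 + 0.17) = 1/0.7369 ≈ 1.357.
ΔY = k × ΔG = (+$651 billion) / 0.7369 ≈ +$883 billion.

+$883 billion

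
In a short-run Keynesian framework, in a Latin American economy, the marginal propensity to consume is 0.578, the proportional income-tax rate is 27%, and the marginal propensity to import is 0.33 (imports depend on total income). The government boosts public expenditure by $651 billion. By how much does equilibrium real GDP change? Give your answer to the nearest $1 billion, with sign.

+$717 billion

Spending multiplier = 1/(1 − c(1−t) + m) = 1/(1 − 0.578×0.73 + 0.33) = 1/0.90806 ≈ 1.101.
ΔY = k × ΔG = (+$651 billion) / 0.90806 ≈ +$717 billion.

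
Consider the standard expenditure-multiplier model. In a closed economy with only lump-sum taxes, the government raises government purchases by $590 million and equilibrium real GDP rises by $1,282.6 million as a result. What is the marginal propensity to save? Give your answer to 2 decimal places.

0.46

Implied spending multiplier k = ΔY/ΔG = 1,282.6/590 ≈ 2.1739.
Since k = 1/(1 − MPC), MPC = 1 − 1/k = 1 − ΔG/ΔY = 1 − 590/1,282.6 ≈ 0.54.
MPS = 1 − MPC = 0.46.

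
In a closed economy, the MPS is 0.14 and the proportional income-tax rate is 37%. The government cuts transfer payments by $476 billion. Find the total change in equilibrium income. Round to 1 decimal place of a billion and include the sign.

MPC = 1 − MPS = 1 − 0.14 = 0.86.
The transfer change shifts disposable income by −$476 billion, so first-round consumption changes by c·ΔTR = 0.86 × (−$476 billion) = −$409.36 billion.
Expenditure multiplier = 1/(1 − c(1−t)) = 1/(1 − 0.86×0.63) = 1/0.4582 ≈ 2.182.
The transfer multiplier is c × k ≈ 1.877, so ΔY = k × (c·ΔTR) = (−$409.36 billion) / 0.4582 ≈ −$893.4 billion.

−$893.4 billion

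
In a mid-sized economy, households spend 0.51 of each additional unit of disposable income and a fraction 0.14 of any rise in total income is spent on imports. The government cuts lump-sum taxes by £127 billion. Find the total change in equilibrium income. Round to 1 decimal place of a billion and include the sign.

+£102.8 billion

A lump-sum tax change of −£127 billion shifts disposable income by +£127 billion; first-round consumption changes by −c × ΔT = −0.51 × (−£127 billion) = +£64.77 billion.
Expenditure multiplier = 1/(1 − c + m) = 1/(1 − 0.51 + 0.14) = 1/0.63 ≈ 1.587.
The tax multiplier is −c × k ≈ −0.81, so ΔY = k × (−c·ΔT) = (+£64.77 billion) / 0.63 ≈ +£102.8 billion.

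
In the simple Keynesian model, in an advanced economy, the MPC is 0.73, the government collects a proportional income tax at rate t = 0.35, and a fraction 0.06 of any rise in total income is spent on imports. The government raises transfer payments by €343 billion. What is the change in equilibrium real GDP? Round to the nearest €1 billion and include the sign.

The transfer change shifts disposable income by +€343 billion, so first-round consumption changes by c·ΔTR = 0.73 × (+€343 billion) = +€250.39 billion.
Expenditure multiplier = 1/(1 − c(1−t) + m) = 1/(1 − 0.73×0.65 + 0.06) = 1/0.5855 ≈ 1.708.
The transfer multiplier is c × k ≈ 1.247, so ΔY = k × (c·ΔTR) = (+€250.39 billion) / 0.5855 ≈ +€428 billion.

+€428 billion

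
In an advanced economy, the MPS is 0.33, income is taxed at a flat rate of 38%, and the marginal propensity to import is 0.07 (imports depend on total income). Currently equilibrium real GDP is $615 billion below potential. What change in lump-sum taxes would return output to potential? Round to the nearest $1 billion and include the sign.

MPC = 1 − MPS = 1 − 0.33 = 0.67.
Spending multiplier = 1/(1 − c(1−t) + m) = 1/(1 − 0.67×0.62 + 0.07) = 1/0.6546 ≈ 1.528.
Tax multiplier = −c·k = −0.67/0.6546 ≈ −1.024. Need ΔY = +$615 billion, so ΔT = ΔY/(−c·k) = −(+$615 billion) × 0.6546 / 0.67 ≈ −$601 billion.
The government should cut lump-sum taxes by $601 billion.

−$601 billion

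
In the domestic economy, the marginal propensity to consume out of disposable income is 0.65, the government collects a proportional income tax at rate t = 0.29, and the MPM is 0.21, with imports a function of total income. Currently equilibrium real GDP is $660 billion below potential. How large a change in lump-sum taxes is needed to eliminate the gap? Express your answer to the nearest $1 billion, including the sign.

Spending multiplier = 1/(1 − c(1−t) + m) = 1/(1 − 0.65×0.71 + 0.21) = 1/0.7485 ≈ 1.336.
Tax multiplier = −c·k = −0.65/0.7485 ≈ −0.868. Need ΔY = +$660 billion, so ΔT = ΔY/(−c·k) = −(+$660 billion) × 0.7485 / 0.65 ≈ −$760 billion.
The government should cut lump-sum taxes by $760 billion.

−$760 billion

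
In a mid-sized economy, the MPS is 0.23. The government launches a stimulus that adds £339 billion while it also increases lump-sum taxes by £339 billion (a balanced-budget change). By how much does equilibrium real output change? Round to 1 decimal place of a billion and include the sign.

MPC = 1 − MPS = 1 − 0.23 = 0.77.
Expenditure multiplier = 1/(1 − MPC) = 1/(1 − 0.77) = 1/0.23 ≈ 4.348.
ΔG contributes k·ΔG = (+£339 billion) / 0.23 ≈ +£1,473.9 billion.
ΔT of +£339 billion changes first-round spending by −c·ΔT = −£261.03 billion, contributing k·(−c·ΔT) = (−£261.03 billion) / 0.23 ≈ −£1,134.9 billion.
With ΔG = ΔT and no other leakages, the balanced-budget multiplier is 1, so ΔY = ΔG = +£339 billion.

+£339.0 billion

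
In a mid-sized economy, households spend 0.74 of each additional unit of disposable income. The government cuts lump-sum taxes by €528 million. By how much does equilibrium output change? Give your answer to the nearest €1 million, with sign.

+€1,503 million

A lump-sum tax change of −€528 million shifts disposable income by +€528 million; first-round consumption changes by −c × ΔT = −0.74 × (−€528 million) = +€390.72 million.
Expenditure multiplier = 1/(1 − MPC) = 1/(1 − 0.74) = 1/0.26 ≈ 3.846.
The tax multiplier is −c × k ≈ −2.846, so ΔY = k × (−c·ΔT) = (+€390.72 million) / 0.26 ≈ +€1,503 million.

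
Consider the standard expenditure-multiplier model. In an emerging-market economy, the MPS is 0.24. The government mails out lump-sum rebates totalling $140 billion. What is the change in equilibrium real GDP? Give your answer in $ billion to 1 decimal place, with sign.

MPC = 1 − MPS = 1 − 0.24 = 0.76.
A lump-sum tax change of −$140 billion shifts disposable income by +$140 billion; first-round consumption changes by −c × ΔT = −0.76 × (−$140 billion) = +$106.4 billion.
Expenditure multiplier = 1/(1 − MPC) = 1/(1 − 0.76) = 1/0.24 ≈ 4.167.
The tax multiplier is −c × k ≈ −3.167, so ΔY = k × (−c·ΔT) = (+$106.4 billion) / 0.24 ≈ +$443.3 billion.

+$443.3 billion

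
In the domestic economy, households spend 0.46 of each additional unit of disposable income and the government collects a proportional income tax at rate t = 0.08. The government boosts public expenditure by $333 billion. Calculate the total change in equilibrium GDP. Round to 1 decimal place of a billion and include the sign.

+$577.3 billion

Spending multiplier = 1/(1 − c(1−t)) = 1/(1 − 0.46×0.92) = 1/0.5768 ≈ 1.734.
ΔY = k × ΔG = (+$333 billion) / 0.5768 ≈ +$577.3 billion.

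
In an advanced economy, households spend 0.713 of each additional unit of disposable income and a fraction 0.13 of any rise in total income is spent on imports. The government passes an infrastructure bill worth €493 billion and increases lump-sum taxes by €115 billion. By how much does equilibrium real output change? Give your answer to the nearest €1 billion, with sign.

Expenditure multiplier = 1/(1 − c + m) = 1/(1 − 0.713 + 0.13) = 1/0.417 ≈ 2.398.
ΔG contributes k·ΔG = (+€493 billion) / 0.417 ≈ +€1,182.3 billion.
ΔT of +€115 billion changes first-round spending by −c·ΔT = −€81.995 billion, contributing k·(−c·ΔT) = (−€81.995 billion) / 0.417 ≈ −€196.6 billion.
Net ΔY = k(ΔG − c·ΔT) = (+€411.005 billion) / 0.417 ≈ +€986 billion.

+€986 billion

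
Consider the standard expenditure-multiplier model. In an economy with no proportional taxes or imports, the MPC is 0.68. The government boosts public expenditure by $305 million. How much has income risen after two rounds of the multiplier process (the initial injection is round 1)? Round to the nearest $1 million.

$512 million

Round 1 adds ΔG = $305 million; each later round is MPC = 0.68 times the previous.
After 2 rounds: 305 + 207.4 = ΔG·(1 − c^2)/(1 − c) = 305 × (1 − 0.4624)/0.32 ≈ $512 million.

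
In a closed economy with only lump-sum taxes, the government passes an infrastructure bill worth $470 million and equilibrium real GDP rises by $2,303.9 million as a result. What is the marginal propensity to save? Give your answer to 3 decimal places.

Implied spending multiplier k = ΔY/ΔG = 2,303.9/470 ≈ 4.9019.
Since k = 1/(1 − MPC), MPC = 1 − 1/k = 1 − ΔG/ΔY = 1 − 470/2,303.9 ≈ 0.796.
MPS = 1 − MPC = 0.204.

0.204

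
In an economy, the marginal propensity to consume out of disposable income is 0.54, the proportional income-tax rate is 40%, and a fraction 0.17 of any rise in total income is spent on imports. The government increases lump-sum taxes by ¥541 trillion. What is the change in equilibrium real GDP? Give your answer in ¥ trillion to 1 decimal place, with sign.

A lump-sum tax change of +¥541 trillion shifts disposable income by −¥541 trillion; first-round consumption changes by −c × ΔT = −0.54 × (+¥541 trillion) = −¥292.14 trillion.
Expenditure multiplier = 1/(1 − c(1−t) + m) = 1/(1 − 0.54×0.6 + 0.17) = 1/0.846 ≈ 1.182.
The tax multiplier is −c × k ≈ −0.638, so ΔY = k × (−c·ΔT) = (−¥292.14 trillion) / 0.846 ≈ −¥345.3 trillion.

−¥345.3 trillion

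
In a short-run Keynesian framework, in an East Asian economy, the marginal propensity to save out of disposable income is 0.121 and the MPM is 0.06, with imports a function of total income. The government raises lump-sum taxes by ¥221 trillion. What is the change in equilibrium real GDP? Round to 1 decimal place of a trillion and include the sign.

MPC = 1 − MPS = 1 − 0.121 = 0.879.
A lump-sum tax change of +¥221 trillion shifts disposable income by −¥221 trillion; first-round consumption changes by −c × ΔT = −0.879 × (+¥221 trillion) = −¥194.259 trillion.
Expenditure multiplier = 1/(1 − c + m) = 1/(1 − 0.879 + 0.06) = 1/0.181 ≈ 5.525.
The tax multiplier is −c × k ≈ −4.856, so ΔY = k × (−c·ΔT) = (−¥194.259 trillion) / 0.181 ≈ −¥1,073.3 trillion.

−¥1,073.3 trillion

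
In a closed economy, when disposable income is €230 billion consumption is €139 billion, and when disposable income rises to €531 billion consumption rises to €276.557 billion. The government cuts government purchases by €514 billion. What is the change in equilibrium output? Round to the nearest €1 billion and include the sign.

MPC = ΔC/ΔYd = (276.557 − 139)/(531 − 230) = 137.557/301 = 0.457.
Government-spending multiplier = 1/(1 − MPC) = 1/(1 − 0.457) = 1/0.543 ≈ 1.842.
ΔY = k × ΔG = (−€514 billion) / 0.543 ≈ −€947 billion.

−€947 billion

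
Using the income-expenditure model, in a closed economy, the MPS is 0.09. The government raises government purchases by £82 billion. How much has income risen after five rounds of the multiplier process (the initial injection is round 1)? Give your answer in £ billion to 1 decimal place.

£342.5 billion

MPC = 1 − MPS = 1 − 0.09 = 0.91.
Round 1 adds ΔG = £82 billion; each later round is MPC = 0.91 times the previous.
After 5 rounds: 82 + 74.62 + 67.9042 + 61.792822 + 56.23146802 = ΔG·(1 − c^5)/(1 − c) = 82 × (1 − 0.6240321451)/0.09 ≈ £342.5 billion.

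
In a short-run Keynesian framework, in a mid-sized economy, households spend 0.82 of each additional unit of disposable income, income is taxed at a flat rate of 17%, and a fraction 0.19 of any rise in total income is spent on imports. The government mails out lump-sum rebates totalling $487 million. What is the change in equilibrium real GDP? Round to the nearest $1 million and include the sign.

+$784 million

A lump-sum tax change of −$487 million shifts disposable income by +$487 million; first-round consumption changes by −c × ΔT = −0.82 × (−$487 million) = +$399.34 million.
Expenditure multiplier = 1/(1 − c(1−t) + m) = 1/(1 − 0.82×0.83 + 0.19) = 1/0.5094 ≈ 1.963.
The tax multiplier is −c × k ≈ −1.61, so ΔY = k × (−c·ΔT) = (+$399.34 million) / 0.5094 ≈ +$784 million.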